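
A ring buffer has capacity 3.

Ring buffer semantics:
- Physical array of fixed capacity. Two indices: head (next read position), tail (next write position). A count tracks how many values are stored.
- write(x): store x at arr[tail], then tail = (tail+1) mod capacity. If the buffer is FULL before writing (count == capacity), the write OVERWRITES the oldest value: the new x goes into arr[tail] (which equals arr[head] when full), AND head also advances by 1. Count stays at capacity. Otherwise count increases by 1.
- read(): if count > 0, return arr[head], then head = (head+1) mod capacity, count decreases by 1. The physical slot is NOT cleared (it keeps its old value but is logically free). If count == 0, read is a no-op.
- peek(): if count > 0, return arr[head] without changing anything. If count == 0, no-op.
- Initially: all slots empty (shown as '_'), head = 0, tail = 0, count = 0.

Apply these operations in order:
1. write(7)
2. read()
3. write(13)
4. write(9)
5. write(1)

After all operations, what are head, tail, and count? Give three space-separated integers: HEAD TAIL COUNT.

Answer: 1 1 3

Derivation:
After op 1 (write(7)): arr=[7 _ _] head=0 tail=1 count=1
After op 2 (read()): arr=[7 _ _] head=1 tail=1 count=0
After op 3 (write(13)): arr=[7 13 _] head=1 tail=2 count=1
After op 4 (write(9)): arr=[7 13 9] head=1 tail=0 count=2
After op 5 (write(1)): arr=[1 13 9] head=1 tail=1 count=3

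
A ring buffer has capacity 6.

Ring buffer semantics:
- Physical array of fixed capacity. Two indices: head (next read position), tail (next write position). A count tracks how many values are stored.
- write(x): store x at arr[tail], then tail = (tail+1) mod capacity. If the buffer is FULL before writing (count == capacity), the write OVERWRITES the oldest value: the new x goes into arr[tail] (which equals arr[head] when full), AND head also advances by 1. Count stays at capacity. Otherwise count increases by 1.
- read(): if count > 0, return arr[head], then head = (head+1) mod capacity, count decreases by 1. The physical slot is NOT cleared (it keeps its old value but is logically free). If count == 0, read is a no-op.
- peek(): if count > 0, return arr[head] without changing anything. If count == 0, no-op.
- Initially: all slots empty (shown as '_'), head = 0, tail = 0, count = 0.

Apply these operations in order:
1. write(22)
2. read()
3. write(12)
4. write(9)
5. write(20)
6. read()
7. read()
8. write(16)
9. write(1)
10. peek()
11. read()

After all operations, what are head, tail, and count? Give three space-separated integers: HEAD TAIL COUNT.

Answer: 4 0 2

Derivation:
After op 1 (write(22)): arr=[22 _ _ _ _ _] head=0 tail=1 count=1
After op 2 (read()): arr=[22 _ _ _ _ _] head=1 tail=1 count=0
After op 3 (write(12)): arr=[22 12 _ _ _ _] head=1 tail=2 count=1
After op 4 (write(9)): arr=[22 12 9 _ _ _] head=1 tail=3 count=2
After op 5 (write(20)): arr=[22 12 9 20 _ _] head=1 tail=4 count=3
After op 6 (read()): arr=[22 12 9 20 _ _] head=2 tail=4 count=2
After op 7 (read()): arr=[22 12 9 20 _ _] head=3 tail=4 count=1
After op 8 (write(16)): arr=[22 12 9 20 16 _] head=3 tail=5 count=2
After op 9 (write(1)): arr=[22 12 9 20 16 1] head=3 tail=0 count=3
After op 10 (peek()): arr=[22 12 9 20 16 1] head=3 tail=0 count=3
After op 11 (read()): arr=[22 12 9 20 16 1] head=4 tail=0 count=2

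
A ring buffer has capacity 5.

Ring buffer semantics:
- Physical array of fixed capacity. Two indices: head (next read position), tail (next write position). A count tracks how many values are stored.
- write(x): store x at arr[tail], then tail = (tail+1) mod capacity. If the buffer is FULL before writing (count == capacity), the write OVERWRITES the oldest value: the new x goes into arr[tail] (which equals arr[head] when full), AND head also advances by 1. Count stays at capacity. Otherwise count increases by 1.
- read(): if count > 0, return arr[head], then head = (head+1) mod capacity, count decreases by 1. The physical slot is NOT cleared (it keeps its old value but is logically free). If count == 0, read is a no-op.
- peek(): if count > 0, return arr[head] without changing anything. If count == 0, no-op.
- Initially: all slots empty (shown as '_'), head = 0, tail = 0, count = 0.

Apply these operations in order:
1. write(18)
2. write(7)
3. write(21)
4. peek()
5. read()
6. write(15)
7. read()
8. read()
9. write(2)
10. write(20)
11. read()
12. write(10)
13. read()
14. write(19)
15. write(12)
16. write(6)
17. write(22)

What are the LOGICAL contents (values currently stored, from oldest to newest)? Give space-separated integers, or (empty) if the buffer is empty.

Answer: 10 19 12 6 22

Derivation:
After op 1 (write(18)): arr=[18 _ _ _ _] head=0 tail=1 count=1
After op 2 (write(7)): arr=[18 7 _ _ _] head=0 tail=2 count=2
After op 3 (write(21)): arr=[18 7 21 _ _] head=0 tail=3 count=3
After op 4 (peek()): arr=[18 7 21 _ _] head=0 tail=3 count=3
After op 5 (read()): arr=[18 7 21 _ _] head=1 tail=3 count=2
After op 6 (write(15)): arr=[18 7 21 15 _] head=1 tail=4 count=3
After op 7 (read()): arr=[18 7 21 15 _] head=2 tail=4 count=2
After op 8 (read()): arr=[18 7 21 15 _] head=3 tail=4 count=1
After op 9 (write(2)): arr=[18 7 21 15 2] head=3 tail=0 count=2
After op 10 (write(20)): arr=[20 7 21 15 2] head=3 tail=1 count=3
After op 11 (read()): arr=[20 7 21 15 2] head=4 tail=1 count=2
After op 12 (write(10)): arr=[20 10 21 15 2] head=4 tail=2 count=3
After op 13 (read()): arr=[20 10 21 15 2] head=0 tail=2 count=2
After op 14 (write(19)): arr=[20 10 19 15 2] head=0 tail=3 count=3
After op 15 (write(12)): arr=[20 10 19 12 2] head=0 tail=4 count=4
After op 16 (write(6)): arr=[20 10 19 12 6] head=0 tail=0 count=5
After op 17 (write(22)): arr=[22 10 19 12 6] head=1 tail=1 count=5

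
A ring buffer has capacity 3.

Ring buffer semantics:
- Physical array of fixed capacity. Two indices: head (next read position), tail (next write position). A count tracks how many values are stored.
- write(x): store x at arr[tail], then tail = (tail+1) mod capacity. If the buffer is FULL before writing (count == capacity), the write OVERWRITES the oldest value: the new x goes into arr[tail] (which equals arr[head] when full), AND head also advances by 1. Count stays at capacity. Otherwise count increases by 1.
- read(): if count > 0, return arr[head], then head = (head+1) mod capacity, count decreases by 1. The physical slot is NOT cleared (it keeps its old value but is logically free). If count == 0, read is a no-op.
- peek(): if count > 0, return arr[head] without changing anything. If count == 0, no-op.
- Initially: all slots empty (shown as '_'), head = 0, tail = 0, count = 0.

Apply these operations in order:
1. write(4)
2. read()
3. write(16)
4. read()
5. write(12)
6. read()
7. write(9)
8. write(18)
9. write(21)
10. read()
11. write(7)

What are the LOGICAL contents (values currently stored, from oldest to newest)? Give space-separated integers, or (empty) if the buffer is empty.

Answer: 18 21 7

Derivation:
After op 1 (write(4)): arr=[4 _ _] head=0 tail=1 count=1
After op 2 (read()): arr=[4 _ _] head=1 tail=1 count=0
After op 3 (write(16)): arr=[4 16 _] head=1 tail=2 count=1
After op 4 (read()): arr=[4 16 _] head=2 tail=2 count=0
After op 5 (write(12)): arr=[4 16 12] head=2 tail=0 count=1
After op 6 (read()): arr=[4 16 12] head=0 tail=0 count=0
After op 7 (write(9)): arr=[9 16 12] head=0 tail=1 count=1
After op 8 (write(18)): arr=[9 18 12] head=0 tail=2 count=2
After op 9 (write(21)): arr=[9 18 21] head=0 tail=0 count=3
After op 10 (read()): arr=[9 18 21] head=1 tail=0 count=2
After op 11 (write(7)): arr=[7 18 21] head=1 tail=1 count=3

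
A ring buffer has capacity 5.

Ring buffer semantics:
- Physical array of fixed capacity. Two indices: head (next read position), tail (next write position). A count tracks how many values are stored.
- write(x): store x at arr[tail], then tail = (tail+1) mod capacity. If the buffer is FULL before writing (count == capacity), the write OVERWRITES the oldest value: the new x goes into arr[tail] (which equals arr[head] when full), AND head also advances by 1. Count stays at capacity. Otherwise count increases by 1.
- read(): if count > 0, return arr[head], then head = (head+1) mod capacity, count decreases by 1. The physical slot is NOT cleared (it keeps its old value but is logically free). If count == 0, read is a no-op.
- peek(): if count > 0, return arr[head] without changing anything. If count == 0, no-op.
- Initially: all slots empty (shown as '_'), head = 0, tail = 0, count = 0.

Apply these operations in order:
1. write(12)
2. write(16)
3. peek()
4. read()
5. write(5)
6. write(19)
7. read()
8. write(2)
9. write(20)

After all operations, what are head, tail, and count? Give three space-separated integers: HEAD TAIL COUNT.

After op 1 (write(12)): arr=[12 _ _ _ _] head=0 tail=1 count=1
After op 2 (write(16)): arr=[12 16 _ _ _] head=0 tail=2 count=2
After op 3 (peek()): arr=[12 16 _ _ _] head=0 tail=2 count=2
After op 4 (read()): arr=[12 16 _ _ _] head=1 tail=2 count=1
After op 5 (write(5)): arr=[12 16 5 _ _] head=1 tail=3 count=2
After op 6 (write(19)): arr=[12 16 5 19 _] head=1 tail=4 count=3
After op 7 (read()): arr=[12 16 5 19 _] head=2 tail=4 count=2
After op 8 (write(2)): arr=[12 16 5 19 2] head=2 tail=0 count=3
After op 9 (write(20)): arr=[20 16 5 19 2] head=2 tail=1 count=4

Answer: 2 1 4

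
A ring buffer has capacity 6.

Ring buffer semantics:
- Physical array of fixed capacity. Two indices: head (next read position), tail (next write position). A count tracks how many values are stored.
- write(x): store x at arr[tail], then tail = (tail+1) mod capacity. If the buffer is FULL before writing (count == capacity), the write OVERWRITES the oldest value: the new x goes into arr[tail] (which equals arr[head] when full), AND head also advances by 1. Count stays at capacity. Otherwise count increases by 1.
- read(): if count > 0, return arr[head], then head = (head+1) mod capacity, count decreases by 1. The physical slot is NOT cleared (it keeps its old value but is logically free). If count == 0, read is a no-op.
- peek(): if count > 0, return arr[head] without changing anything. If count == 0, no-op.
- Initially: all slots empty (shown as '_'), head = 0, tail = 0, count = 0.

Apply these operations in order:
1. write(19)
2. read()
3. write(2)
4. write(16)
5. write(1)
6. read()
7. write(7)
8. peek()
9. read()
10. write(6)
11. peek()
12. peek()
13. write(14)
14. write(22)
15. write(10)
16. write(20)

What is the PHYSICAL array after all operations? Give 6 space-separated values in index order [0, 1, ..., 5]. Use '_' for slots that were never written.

Answer: 14 22 10 20 7 6

Derivation:
After op 1 (write(19)): arr=[19 _ _ _ _ _] head=0 tail=1 count=1
After op 2 (read()): arr=[19 _ _ _ _ _] head=1 tail=1 count=0
After op 3 (write(2)): arr=[19 2 _ _ _ _] head=1 tail=2 count=1
After op 4 (write(16)): arr=[19 2 16 _ _ _] head=1 tail=3 count=2
After op 5 (write(1)): arr=[19 2 16 1 _ _] head=1 tail=4 count=3
After op 6 (read()): arr=[19 2 16 1 _ _] head=2 tail=4 count=2
After op 7 (write(7)): arr=[19 2 16 1 7 _] head=2 tail=5 count=3
After op 8 (peek()): arr=[19 2 16 1 7 _] head=2 tail=5 count=3
After op 9 (read()): arr=[19 2 16 1 7 _] head=3 tail=5 count=2
After op 10 (write(6)): arr=[19 2 16 1 7 6] head=3 tail=0 count=3
After op 11 (peek()): arr=[19 2 16 1 7 6] head=3 tail=0 count=3
After op 12 (peek()): arr=[19 2 16 1 7 6] head=3 tail=0 count=3
After op 13 (write(14)): arr=[14 2 16 1 7 6] head=3 tail=1 count=4
After op 14 (write(22)): arr=[14 22 16 1 7 6] head=3 tail=2 count=5
After op 15 (write(10)): arr=[14 22 10 1 7 6] head=3 tail=3 count=6
After op 16 (write(20)): arr=[14 22 10 20 7 6] head=4 tail=4 count=6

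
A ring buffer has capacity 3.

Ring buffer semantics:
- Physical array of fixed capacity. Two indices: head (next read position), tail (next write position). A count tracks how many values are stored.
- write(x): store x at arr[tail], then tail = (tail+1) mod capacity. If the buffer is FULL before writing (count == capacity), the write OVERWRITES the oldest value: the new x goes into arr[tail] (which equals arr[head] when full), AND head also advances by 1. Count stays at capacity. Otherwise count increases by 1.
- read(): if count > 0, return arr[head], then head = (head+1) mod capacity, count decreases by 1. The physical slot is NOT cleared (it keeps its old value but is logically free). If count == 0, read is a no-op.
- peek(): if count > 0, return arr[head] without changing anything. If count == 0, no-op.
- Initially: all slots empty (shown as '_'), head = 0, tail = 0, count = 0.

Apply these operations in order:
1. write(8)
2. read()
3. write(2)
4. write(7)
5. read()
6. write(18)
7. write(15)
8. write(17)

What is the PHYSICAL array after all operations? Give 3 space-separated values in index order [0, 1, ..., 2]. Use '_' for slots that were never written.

Answer: 18 15 17

Derivation:
After op 1 (write(8)): arr=[8 _ _] head=0 tail=1 count=1
After op 2 (read()): arr=[8 _ _] head=1 tail=1 count=0
After op 3 (write(2)): arr=[8 2 _] head=1 tail=2 count=1
After op 4 (write(7)): arr=[8 2 7] head=1 tail=0 count=2
After op 5 (read()): arr=[8 2 7] head=2 tail=0 count=1
After op 6 (write(18)): arr=[18 2 7] head=2 tail=1 count=2
After op 7 (write(15)): arr=[18 15 7] head=2 tail=2 count=3
After op 8 (write(17)): arr=[18 15 17] head=0 tail=0 count=3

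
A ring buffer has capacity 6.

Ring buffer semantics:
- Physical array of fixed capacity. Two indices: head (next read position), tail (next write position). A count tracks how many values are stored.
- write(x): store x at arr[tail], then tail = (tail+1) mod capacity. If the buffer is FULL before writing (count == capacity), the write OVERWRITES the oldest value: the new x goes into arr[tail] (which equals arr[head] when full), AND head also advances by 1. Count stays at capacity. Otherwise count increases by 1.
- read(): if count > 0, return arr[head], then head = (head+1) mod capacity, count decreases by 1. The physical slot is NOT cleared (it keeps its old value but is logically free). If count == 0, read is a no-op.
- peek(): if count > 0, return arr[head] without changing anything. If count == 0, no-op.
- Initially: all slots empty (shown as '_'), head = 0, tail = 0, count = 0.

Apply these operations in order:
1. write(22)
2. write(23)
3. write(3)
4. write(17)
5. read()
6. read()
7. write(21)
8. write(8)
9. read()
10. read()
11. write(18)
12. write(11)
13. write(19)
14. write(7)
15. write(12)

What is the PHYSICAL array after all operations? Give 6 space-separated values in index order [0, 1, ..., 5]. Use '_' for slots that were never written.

After op 1 (write(22)): arr=[22 _ _ _ _ _] head=0 tail=1 count=1
After op 2 (write(23)): arr=[22 23 _ _ _ _] head=0 tail=2 count=2
After op 3 (write(3)): arr=[22 23 3 _ _ _] head=0 tail=3 count=3
After op 4 (write(17)): arr=[22 23 3 17 _ _] head=0 tail=4 count=4
After op 5 (read()): arr=[22 23 3 17 _ _] head=1 tail=4 count=3
After op 6 (read()): arr=[22 23 3 17 _ _] head=2 tail=4 count=2
After op 7 (write(21)): arr=[22 23 3 17 21 _] head=2 tail=5 count=3
After op 8 (write(8)): arr=[22 23 3 17 21 8] head=2 tail=0 count=4
After op 9 (read()): arr=[22 23 3 17 21 8] head=3 tail=0 count=3
After op 10 (read()): arr=[22 23 3 17 21 8] head=4 tail=0 count=2
After op 11 (write(18)): arr=[18 23 3 17 21 8] head=4 tail=1 count=3
After op 12 (write(11)): arr=[18 11 3 17 21 8] head=4 tail=2 count=4
After op 13 (write(19)): arr=[18 11 19 17 21 8] head=4 tail=3 count=5
After op 14 (write(7)): arr=[18 11 19 7 21 8] head=4 tail=4 count=6
After op 15 (write(12)): arr=[18 11 19 7 12 8] head=5 tail=5 count=6

Answer: 18 11 19 7 12 8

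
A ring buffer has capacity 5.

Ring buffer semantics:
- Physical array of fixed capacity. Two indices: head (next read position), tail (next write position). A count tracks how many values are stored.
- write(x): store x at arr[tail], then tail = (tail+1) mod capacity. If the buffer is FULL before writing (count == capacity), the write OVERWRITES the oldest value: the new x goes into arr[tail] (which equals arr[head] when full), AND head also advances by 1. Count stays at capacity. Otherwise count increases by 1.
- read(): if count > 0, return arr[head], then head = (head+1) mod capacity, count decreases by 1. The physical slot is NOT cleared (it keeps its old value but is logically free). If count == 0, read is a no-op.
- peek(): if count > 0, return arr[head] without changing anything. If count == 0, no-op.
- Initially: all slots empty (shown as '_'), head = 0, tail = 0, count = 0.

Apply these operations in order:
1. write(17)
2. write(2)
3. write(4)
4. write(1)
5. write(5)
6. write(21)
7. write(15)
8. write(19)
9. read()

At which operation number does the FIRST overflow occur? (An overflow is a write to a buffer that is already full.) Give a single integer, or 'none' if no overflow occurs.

After op 1 (write(17)): arr=[17 _ _ _ _] head=0 tail=1 count=1
After op 2 (write(2)): arr=[17 2 _ _ _] head=0 tail=2 count=2
After op 3 (write(4)): arr=[17 2 4 _ _] head=0 tail=3 count=3
After op 4 (write(1)): arr=[17 2 4 1 _] head=0 tail=4 count=4
After op 5 (write(5)): arr=[17 2 4 1 5] head=0 tail=0 count=5
After op 6 (write(21)): arr=[21 2 4 1 5] head=1 tail=1 count=5
After op 7 (write(15)): arr=[21 15 4 1 5] head=2 tail=2 count=5
After op 8 (write(19)): arr=[21 15 19 1 5] head=3 tail=3 count=5
After op 9 (read()): arr=[21 15 19 1 5] head=4 tail=3 count=4

Answer: 6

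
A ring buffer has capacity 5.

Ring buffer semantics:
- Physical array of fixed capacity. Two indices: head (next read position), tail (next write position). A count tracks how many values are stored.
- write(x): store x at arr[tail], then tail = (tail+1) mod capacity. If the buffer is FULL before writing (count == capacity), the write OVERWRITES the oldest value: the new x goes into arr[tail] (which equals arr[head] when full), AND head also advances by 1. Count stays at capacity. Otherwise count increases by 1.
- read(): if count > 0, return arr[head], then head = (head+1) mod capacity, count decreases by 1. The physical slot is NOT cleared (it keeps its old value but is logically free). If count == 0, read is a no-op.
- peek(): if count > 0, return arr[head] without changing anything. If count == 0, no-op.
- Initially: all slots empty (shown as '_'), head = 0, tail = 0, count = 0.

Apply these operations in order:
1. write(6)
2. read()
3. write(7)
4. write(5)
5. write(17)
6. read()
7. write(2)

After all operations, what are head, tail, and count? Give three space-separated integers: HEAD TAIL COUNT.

After op 1 (write(6)): arr=[6 _ _ _ _] head=0 tail=1 count=1
After op 2 (read()): arr=[6 _ _ _ _] head=1 tail=1 count=0
After op 3 (write(7)): arr=[6 7 _ _ _] head=1 tail=2 count=1
After op 4 (write(5)): arr=[6 7 5 _ _] head=1 tail=3 count=2
After op 5 (write(17)): arr=[6 7 5 17 _] head=1 tail=4 count=3
After op 6 (read()): arr=[6 7 5 17 _] head=2 tail=4 count=2
After op 7 (write(2)): arr=[6 7 5 17 2] head=2 tail=0 count=3

Answer: 2 0 3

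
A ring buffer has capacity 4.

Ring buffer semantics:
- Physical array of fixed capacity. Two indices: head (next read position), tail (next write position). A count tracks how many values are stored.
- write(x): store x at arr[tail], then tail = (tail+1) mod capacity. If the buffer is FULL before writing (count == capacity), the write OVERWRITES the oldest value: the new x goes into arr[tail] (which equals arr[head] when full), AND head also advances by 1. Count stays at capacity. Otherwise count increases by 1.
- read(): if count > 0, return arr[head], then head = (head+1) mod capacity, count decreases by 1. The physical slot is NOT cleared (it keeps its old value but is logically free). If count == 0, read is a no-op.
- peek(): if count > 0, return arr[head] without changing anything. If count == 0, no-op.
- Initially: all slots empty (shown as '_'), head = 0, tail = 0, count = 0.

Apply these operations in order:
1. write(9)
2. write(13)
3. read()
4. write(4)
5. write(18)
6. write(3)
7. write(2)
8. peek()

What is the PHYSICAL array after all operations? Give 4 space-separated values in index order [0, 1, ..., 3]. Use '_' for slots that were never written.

Answer: 3 2 4 18

Derivation:
After op 1 (write(9)): arr=[9 _ _ _] head=0 tail=1 count=1
After op 2 (write(13)): arr=[9 13 _ _] head=0 tail=2 count=2
After op 3 (read()): arr=[9 13 _ _] head=1 tail=2 count=1
After op 4 (write(4)): arr=[9 13 4 _] head=1 tail=3 count=2
After op 5 (write(18)): arr=[9 13 4 18] head=1 tail=0 count=3
After op 6 (write(3)): arr=[3 13 4 18] head=1 tail=1 count=4
After op 7 (write(2)): arr=[3 2 4 18] head=2 tail=2 count=4
After op 8 (peek()): arr=[3 2 4 18] head=2 tail=2 count=4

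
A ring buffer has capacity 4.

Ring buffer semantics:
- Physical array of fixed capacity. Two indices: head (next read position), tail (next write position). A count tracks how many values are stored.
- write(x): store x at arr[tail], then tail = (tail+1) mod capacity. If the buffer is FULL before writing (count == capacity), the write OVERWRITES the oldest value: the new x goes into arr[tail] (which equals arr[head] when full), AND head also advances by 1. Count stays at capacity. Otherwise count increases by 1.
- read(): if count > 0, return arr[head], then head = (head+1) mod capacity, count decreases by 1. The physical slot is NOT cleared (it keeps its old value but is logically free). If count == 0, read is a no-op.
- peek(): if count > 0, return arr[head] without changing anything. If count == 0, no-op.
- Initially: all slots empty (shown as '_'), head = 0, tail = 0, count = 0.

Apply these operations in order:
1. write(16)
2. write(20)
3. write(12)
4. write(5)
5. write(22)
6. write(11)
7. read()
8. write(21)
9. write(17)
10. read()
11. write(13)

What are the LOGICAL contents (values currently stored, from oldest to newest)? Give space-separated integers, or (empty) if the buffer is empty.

After op 1 (write(16)): arr=[16 _ _ _] head=0 tail=1 count=1
After op 2 (write(20)): arr=[16 20 _ _] head=0 tail=2 count=2
After op 3 (write(12)): arr=[16 20 12 _] head=0 tail=3 count=3
After op 4 (write(5)): arr=[16 20 12 5] head=0 tail=0 count=4
After op 5 (write(22)): arr=[22 20 12 5] head=1 tail=1 count=4
After op 6 (write(11)): arr=[22 11 12 5] head=2 tail=2 count=4
After op 7 (read()): arr=[22 11 12 5] head=3 tail=2 count=3
After op 8 (write(21)): arr=[22 11 21 5] head=3 tail=3 count=4
After op 9 (write(17)): arr=[22 11 21 17] head=0 tail=0 count=4
After op 10 (read()): arr=[22 11 21 17] head=1 tail=0 count=3
After op 11 (write(13)): arr=[13 11 21 17] head=1 tail=1 count=4

Answer: 11 21 17 13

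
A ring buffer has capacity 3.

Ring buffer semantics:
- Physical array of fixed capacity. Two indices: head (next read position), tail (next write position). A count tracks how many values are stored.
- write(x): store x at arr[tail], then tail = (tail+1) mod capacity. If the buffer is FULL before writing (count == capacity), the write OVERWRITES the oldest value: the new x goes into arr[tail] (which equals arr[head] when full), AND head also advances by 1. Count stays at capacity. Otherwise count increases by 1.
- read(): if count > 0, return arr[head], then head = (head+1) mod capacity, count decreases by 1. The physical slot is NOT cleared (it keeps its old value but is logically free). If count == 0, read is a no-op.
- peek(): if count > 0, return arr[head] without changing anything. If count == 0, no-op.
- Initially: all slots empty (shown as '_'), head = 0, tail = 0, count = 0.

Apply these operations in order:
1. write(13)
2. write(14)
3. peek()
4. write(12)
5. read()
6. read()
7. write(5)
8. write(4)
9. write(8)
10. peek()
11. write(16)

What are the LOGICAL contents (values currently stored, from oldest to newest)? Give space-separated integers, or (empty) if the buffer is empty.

After op 1 (write(13)): arr=[13 _ _] head=0 tail=1 count=1
After op 2 (write(14)): arr=[13 14 _] head=0 tail=2 count=2
After op 3 (peek()): arr=[13 14 _] head=0 tail=2 count=2
After op 4 (write(12)): arr=[13 14 12] head=0 tail=0 count=3
After op 5 (read()): arr=[13 14 12] head=1 tail=0 count=2
After op 6 (read()): arr=[13 14 12] head=2 tail=0 count=1
After op 7 (write(5)): arr=[5 14 12] head=2 tail=1 count=2
After op 8 (write(4)): arr=[5 4 12] head=2 tail=2 count=3
After op 9 (write(8)): arr=[5 4 8] head=0 tail=0 count=3
After op 10 (peek()): arr=[5 4 8] head=0 tail=0 count=3
After op 11 (write(16)): arr=[16 4 8] head=1 tail=1 count=3

Answer: 4 8 16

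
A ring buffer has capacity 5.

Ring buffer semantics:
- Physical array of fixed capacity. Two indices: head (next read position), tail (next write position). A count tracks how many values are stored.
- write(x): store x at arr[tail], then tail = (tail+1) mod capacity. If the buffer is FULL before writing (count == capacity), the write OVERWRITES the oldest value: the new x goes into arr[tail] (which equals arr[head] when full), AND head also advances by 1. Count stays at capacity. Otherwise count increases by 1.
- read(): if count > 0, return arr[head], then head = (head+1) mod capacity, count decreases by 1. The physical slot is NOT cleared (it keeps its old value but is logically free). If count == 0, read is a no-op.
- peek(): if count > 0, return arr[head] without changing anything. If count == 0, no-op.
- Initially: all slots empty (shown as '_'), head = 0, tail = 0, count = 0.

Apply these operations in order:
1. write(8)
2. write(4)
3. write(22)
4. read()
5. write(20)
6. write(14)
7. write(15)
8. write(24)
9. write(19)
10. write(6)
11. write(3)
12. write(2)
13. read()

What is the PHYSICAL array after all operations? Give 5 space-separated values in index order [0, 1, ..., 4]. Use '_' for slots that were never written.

Answer: 2 24 19 6 3

Derivation:
After op 1 (write(8)): arr=[8 _ _ _ _] head=0 tail=1 count=1
After op 2 (write(4)): arr=[8 4 _ _ _] head=0 tail=2 count=2
After op 3 (write(22)): arr=[8 4 22 _ _] head=0 tail=3 count=3
After op 4 (read()): arr=[8 4 22 _ _] head=1 tail=3 count=2
After op 5 (write(20)): arr=[8 4 22 20 _] head=1 tail=4 count=3
After op 6 (write(14)): arr=[8 4 22 20 14] head=1 tail=0 count=4
After op 7 (write(15)): arr=[15 4 22 20 14] head=1 tail=1 count=5
After op 8 (write(24)): arr=[15 24 22 20 14] head=2 tail=2 count=5
After op 9 (write(19)): arr=[15 24 19 20 14] head=3 tail=3 count=5
After op 10 (write(6)): arr=[15 24 19 6 14] head=4 tail=4 count=5
After op 11 (write(3)): arr=[15 24 19 6 3] head=0 tail=0 count=5
After op 12 (write(2)): arr=[2 24 19 6 3] head=1 tail=1 count=5
After op 13 (read()): arr=[2 24 19 6 3] head=2 tail=1 count=4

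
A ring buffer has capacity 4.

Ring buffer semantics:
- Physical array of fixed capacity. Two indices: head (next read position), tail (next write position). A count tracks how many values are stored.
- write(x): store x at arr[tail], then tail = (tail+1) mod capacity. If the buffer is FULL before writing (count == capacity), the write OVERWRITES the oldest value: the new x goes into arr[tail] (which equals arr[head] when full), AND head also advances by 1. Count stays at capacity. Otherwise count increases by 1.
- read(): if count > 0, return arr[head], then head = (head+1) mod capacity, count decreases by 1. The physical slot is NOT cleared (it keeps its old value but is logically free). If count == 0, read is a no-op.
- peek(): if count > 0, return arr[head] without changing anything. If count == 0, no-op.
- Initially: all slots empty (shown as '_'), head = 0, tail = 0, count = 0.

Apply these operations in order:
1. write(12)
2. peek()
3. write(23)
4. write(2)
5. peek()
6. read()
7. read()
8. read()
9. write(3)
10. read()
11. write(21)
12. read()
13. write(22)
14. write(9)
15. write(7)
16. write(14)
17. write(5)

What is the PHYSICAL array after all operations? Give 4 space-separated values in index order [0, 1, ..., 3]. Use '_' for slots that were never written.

Answer: 14 5 9 7

Derivation:
After op 1 (write(12)): arr=[12 _ _ _] head=0 tail=1 count=1
After op 2 (peek()): arr=[12 _ _ _] head=0 tail=1 count=1
After op 3 (write(23)): arr=[12 23 _ _] head=0 tail=2 count=2
After op 4 (write(2)): arr=[12 23 2 _] head=0 tail=3 count=3
After op 5 (peek()): arr=[12 23 2 _] head=0 tail=3 count=3
After op 6 (read()): arr=[12 23 2 _] head=1 tail=3 count=2
After op 7 (read()): arr=[12 23 2 _] head=2 tail=3 count=1
After op 8 (read()): arr=[12 23 2 _] head=3 tail=3 count=0
After op 9 (write(3)): arr=[12 23 2 3] head=3 tail=0 count=1
After op 10 (read()): arr=[12 23 2 3] head=0 tail=0 count=0
After op 11 (write(21)): arr=[21 23 2 3] head=0 tail=1 count=1
After op 12 (read()): arr=[21 23 2 3] head=1 tail=1 count=0
After op 13 (write(22)): arr=[21 22 2 3] head=1 tail=2 count=1
After op 14 (write(9)): arr=[21 22 9 3] head=1 tail=3 count=2
After op 15 (write(7)): arr=[21 22 9 7] head=1 tail=0 count=3
After op 16 (write(14)): arr=[14 22 9 7] head=1 tail=1 count=4
After op 17 (write(5)): arr=[14 5 9 7] head=2 tail=2 count=4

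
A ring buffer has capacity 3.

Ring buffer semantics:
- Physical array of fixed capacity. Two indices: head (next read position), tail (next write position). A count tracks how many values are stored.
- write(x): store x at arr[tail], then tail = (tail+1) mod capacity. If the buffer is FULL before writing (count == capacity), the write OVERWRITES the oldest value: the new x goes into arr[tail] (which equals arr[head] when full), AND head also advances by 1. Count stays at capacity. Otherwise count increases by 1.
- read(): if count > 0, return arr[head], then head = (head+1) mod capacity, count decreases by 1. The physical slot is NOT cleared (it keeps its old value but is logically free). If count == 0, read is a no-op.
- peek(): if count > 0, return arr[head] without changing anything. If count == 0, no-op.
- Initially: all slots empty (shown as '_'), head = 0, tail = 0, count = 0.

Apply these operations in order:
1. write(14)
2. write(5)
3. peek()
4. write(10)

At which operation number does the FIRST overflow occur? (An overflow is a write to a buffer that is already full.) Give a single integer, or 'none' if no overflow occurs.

Answer: none

Derivation:
After op 1 (write(14)): arr=[14 _ _] head=0 tail=1 count=1
After op 2 (write(5)): arr=[14 5 _] head=0 tail=2 count=2
After op 3 (peek()): arr=[14 5 _] head=0 tail=2 count=2
After op 4 (write(10)): arr=[14 5 10] head=0 tail=0 count=3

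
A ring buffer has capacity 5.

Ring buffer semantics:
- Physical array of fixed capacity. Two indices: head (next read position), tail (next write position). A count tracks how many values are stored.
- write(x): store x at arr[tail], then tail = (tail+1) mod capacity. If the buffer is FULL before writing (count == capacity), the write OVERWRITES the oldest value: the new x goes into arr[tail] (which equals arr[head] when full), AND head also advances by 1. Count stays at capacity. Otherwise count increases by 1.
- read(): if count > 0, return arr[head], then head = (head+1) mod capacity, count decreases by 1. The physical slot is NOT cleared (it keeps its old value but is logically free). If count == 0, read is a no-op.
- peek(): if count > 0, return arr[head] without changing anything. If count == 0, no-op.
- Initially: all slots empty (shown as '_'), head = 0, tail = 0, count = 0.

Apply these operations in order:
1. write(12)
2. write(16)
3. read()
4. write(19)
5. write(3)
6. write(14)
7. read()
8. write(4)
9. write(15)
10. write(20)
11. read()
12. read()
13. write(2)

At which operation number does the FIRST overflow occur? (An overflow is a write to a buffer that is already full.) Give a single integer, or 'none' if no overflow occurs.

After op 1 (write(12)): arr=[12 _ _ _ _] head=0 tail=1 count=1
After op 2 (write(16)): arr=[12 16 _ _ _] head=0 tail=2 count=2
After op 3 (read()): arr=[12 16 _ _ _] head=1 tail=2 count=1
After op 4 (write(19)): arr=[12 16 19 _ _] head=1 tail=3 count=2
After op 5 (write(3)): arr=[12 16 19 3 _] head=1 tail=4 count=3
After op 6 (write(14)): arr=[12 16 19 3 14] head=1 tail=0 count=4
After op 7 (read()): arr=[12 16 19 3 14] head=2 tail=0 count=3
After op 8 (write(4)): arr=[4 16 19 3 14] head=2 tail=1 count=4
After op 9 (write(15)): arr=[4 15 19 3 14] head=2 tail=2 count=5
After op 10 (write(20)): arr=[4 15 20 3 14] head=3 tail=3 count=5
After op 11 (read()): arr=[4 15 20 3 14] head=4 tail=3 count=4
After op 12 (read()): arr=[4 15 20 3 14] head=0 tail=3 count=3
After op 13 (write(2)): arr=[4 15 20 2 14] head=0 tail=4 count=4

Answer: 10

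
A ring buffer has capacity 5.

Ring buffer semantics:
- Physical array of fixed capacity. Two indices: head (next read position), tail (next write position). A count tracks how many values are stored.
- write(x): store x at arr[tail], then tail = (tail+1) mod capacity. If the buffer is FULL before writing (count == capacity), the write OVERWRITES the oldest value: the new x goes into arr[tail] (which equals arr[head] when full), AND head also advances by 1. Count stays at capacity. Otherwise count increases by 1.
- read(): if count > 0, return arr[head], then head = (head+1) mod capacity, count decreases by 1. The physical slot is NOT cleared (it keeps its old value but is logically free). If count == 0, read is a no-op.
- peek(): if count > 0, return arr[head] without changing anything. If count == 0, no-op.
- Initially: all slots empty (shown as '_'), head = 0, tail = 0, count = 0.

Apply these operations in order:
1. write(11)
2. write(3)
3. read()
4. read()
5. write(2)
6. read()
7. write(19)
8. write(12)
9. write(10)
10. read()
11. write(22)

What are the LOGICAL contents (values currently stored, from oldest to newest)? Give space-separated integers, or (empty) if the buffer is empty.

After op 1 (write(11)): arr=[11 _ _ _ _] head=0 tail=1 count=1
After op 2 (write(3)): arr=[11 3 _ _ _] head=0 tail=2 count=2
After op 3 (read()): arr=[11 3 _ _ _] head=1 tail=2 count=1
After op 4 (read()): arr=[11 3 _ _ _] head=2 tail=2 count=0
After op 5 (write(2)): arr=[11 3 2 _ _] head=2 tail=3 count=1
After op 6 (read()): arr=[11 3 2 _ _] head=3 tail=3 count=0
After op 7 (write(19)): arr=[11 3 2 19 _] head=3 tail=4 count=1
After op 8 (write(12)): arr=[11 3 2 19 12] head=3 tail=0 count=2
After op 9 (write(10)): arr=[10 3 2 19 12] head=3 tail=1 count=3
After op 10 (read()): arr=[10 3 2 19 12] head=4 tail=1 count=2
After op 11 (write(22)): arr=[10 22 2 19 12] head=4 tail=2 count=3

Answer: 12 10 22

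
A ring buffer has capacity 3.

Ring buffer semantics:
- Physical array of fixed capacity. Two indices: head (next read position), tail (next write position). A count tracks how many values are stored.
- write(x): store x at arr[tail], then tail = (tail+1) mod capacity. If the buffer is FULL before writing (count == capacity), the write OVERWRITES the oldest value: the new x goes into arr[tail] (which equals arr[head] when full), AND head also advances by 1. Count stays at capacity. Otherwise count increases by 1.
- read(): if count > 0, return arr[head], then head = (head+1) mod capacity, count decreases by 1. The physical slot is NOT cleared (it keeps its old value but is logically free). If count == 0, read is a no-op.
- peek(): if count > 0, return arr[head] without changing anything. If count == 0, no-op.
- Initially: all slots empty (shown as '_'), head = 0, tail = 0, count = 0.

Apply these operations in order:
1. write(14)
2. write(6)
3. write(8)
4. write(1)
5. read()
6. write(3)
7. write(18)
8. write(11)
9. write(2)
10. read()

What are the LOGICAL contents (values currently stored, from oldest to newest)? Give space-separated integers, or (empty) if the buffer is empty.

Answer: 11 2

Derivation:
After op 1 (write(14)): arr=[14 _ _] head=0 tail=1 count=1
After op 2 (write(6)): arr=[14 6 _] head=0 tail=2 count=2
After op 3 (write(8)): arr=[14 6 8] head=0 tail=0 count=3
After op 4 (write(1)): arr=[1 6 8] head=1 tail=1 count=3
After op 5 (read()): arr=[1 6 8] head=2 tail=1 count=2
After op 6 (write(3)): arr=[1 3 8] head=2 tail=2 count=3
After op 7 (write(18)): arr=[1 3 18] head=0 tail=0 count=3
After op 8 (write(11)): arr=[11 3 18] head=1 tail=1 count=3
After op 9 (write(2)): arr=[11 2 18] head=2 tail=2 count=3
After op 10 (read()): arr=[11 2 18] head=0 tail=2 count=2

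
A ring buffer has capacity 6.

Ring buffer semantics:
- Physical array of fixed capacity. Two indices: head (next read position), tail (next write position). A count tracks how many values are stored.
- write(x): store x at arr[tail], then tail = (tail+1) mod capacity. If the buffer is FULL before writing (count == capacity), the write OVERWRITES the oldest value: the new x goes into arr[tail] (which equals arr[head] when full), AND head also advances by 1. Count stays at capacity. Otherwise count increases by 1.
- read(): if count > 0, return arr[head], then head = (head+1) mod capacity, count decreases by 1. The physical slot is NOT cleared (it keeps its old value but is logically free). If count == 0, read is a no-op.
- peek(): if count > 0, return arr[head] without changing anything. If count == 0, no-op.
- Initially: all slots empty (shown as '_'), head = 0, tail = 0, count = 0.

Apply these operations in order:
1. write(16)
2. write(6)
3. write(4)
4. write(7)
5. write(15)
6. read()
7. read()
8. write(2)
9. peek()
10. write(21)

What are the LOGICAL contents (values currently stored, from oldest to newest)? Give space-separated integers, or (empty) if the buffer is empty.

Answer: 4 7 15 2 21

Derivation:
After op 1 (write(16)): arr=[16 _ _ _ _ _] head=0 tail=1 count=1
After op 2 (write(6)): arr=[16 6 _ _ _ _] head=0 tail=2 count=2
After op 3 (write(4)): arr=[16 6 4 _ _ _] head=0 tail=3 count=3
After op 4 (write(7)): arr=[16 6 4 7 _ _] head=0 tail=4 count=4
After op 5 (write(15)): arr=[16 6 4 7 15 _] head=0 tail=5 count=5
After op 6 (read()): arr=[16 6 4 7 15 _] head=1 tail=5 count=4
After op 7 (read()): arr=[16 6 4 7 15 _] head=2 tail=5 count=3
After op 8 (write(2)): arr=[16 6 4 7 15 2] head=2 tail=0 count=4
After op 9 (peek()): arr=[16 6 4 7 15 2] head=2 tail=0 count=4
After op 10 (write(21)): arr=[21 6 4 7 15 2] head=2 tail=1 count=5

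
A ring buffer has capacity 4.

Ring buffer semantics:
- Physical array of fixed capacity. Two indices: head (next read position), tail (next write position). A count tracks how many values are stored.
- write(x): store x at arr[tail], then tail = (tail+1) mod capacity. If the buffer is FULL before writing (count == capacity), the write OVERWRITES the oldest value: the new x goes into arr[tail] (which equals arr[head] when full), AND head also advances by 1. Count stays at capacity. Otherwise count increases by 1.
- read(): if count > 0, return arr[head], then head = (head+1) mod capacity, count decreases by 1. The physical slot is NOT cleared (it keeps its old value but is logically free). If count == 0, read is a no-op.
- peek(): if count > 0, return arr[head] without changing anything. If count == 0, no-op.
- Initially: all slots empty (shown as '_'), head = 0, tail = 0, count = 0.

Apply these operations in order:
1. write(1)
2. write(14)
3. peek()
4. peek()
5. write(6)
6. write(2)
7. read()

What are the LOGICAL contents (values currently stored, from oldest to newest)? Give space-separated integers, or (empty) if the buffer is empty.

After op 1 (write(1)): arr=[1 _ _ _] head=0 tail=1 count=1
After op 2 (write(14)): arr=[1 14 _ _] head=0 tail=2 count=2
After op 3 (peek()): arr=[1 14 _ _] head=0 tail=2 count=2
After op 4 (peek()): arr=[1 14 _ _] head=0 tail=2 count=2
After op 5 (write(6)): arr=[1 14 6 _] head=0 tail=3 count=3
After op 6 (write(2)): arr=[1 14 6 2] head=0 tail=0 count=4
After op 7 (read()): arr=[1 14 6 2] head=1 tail=0 count=3

Answer: 14 6 2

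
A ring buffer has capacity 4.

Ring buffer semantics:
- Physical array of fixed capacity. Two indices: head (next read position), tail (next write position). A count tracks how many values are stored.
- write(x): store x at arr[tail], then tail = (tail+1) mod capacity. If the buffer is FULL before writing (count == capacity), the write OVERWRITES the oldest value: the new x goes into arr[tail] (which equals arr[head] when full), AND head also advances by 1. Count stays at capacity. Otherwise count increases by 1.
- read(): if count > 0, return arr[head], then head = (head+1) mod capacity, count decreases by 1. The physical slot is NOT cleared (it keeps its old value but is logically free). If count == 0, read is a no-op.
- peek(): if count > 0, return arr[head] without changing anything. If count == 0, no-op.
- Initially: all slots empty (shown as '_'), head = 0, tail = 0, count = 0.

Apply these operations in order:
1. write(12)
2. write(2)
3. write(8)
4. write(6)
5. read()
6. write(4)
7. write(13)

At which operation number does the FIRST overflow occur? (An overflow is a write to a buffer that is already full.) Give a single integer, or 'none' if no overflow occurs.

Answer: 7

Derivation:
After op 1 (write(12)): arr=[12 _ _ _] head=0 tail=1 count=1
After op 2 (write(2)): arr=[12 2 _ _] head=0 tail=2 count=2
After op 3 (write(8)): arr=[12 2 8 _] head=0 tail=3 count=3
After op 4 (write(6)): arr=[12 2 8 6] head=0 tail=0 count=4
After op 5 (read()): arr=[12 2 8 6] head=1 tail=0 count=3
After op 6 (write(4)): arr=[4 2 8 6] head=1 tail=1 count=4
After op 7 (write(13)): arr=[4 13 8 6] head=2 tail=2 count=4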